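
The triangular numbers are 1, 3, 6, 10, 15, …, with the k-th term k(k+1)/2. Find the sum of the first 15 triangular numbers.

Σ i(i+1)/2 = (Σi² + Σi) / 2 over i = 1..15.
Σi = 120 and Σi² = 1240.
(1·1240 + 1·120) / 2 = 1360/2 = 680.

680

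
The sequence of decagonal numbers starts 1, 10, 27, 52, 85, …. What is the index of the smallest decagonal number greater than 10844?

Solve n(4n−3) > 10844 for integer n.
The largest n with value ≤ 10844 is 52 (since 10660 ≤ 10844 < 11077), so the first above is n = 53, value 11077.

53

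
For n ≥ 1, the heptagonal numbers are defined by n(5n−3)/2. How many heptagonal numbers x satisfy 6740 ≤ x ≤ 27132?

The n-th heptagonal number is n(5n−3)/2.
Smallest index with value ≥ 6740: n = 53 (giving 6943).
Largest index with value ≤ 27132: n = 104 (giving 26884).
Indices 53 through 104: 52 terms.

52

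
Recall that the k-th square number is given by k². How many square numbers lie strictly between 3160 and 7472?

The n-th square number is n².
Smallest index with value > 3160: n = 57 (giving 3249).
Largest index with value < 7472: n = 86 (giving 7396).
Indices 57 through 86: 30 terms.

30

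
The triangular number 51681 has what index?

321

Set n(n+1)/2 = 51681, giving n² + n − 103362 = 0.
So n = (-1 + 643) / 2 = 642/2 = 321.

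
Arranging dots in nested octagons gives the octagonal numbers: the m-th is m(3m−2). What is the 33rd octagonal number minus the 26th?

33·(3·33 − 2) = 3201 and 26·(3·26 − 2) = 1976.
Difference: 3201 − 1976 = 1225.

1225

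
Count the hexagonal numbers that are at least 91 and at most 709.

13

The n-th hexagonal number is n(2n−1).
Smallest index with value ≥ 91: n = 7 (giving 91).
Largest index with value ≤ 709: n = 19 (giving 703).
Indices 7 through 19: 13 terms.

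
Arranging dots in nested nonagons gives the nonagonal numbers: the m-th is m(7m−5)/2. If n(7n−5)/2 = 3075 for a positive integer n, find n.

30

Set n(7n−5)/2 = 3075, giving 7n² − 5n − 6150 = 0.
The discriminant is 25 + 56·3075 = 172225, and √172225 = 415.
So n = (5 + 415) / 14 = 420/14 = 30.
Check: 30·(7·30 − 5)/2 = 3075. ✓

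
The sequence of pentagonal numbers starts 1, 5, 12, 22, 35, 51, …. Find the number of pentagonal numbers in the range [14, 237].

9

The n-th pentagonal number is n(3n−1)/2.
Smallest index with value ≥ 14: n = 4 (giving 22).
Largest index with value ≤ 237: n = 12 (giving 210).
Indices 4 through 12: 9 terms.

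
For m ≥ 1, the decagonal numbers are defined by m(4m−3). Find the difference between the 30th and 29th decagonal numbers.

233

Consecutive decagonal numbers differ by 8n − 7: here 8·30 − 7 = 233.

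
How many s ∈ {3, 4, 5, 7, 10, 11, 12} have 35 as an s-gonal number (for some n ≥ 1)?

s = 3: P(3, 7) = 28 and P(3, 8) = 36; 35 is not s-gonal.
s = 4: P(4, 5) = 25 and P(4, 6) = 36; 35 is not s-gonal.
s = 5: P(5, 5) = 35. ✓
s = 7: P(7, 4) = 34 and P(7, 5) = 55; 35 is not s-gonal.
s = 10: P(10, 3) = 27 and P(10, 4) = 52; 35 is not s-gonal.
s = 11: P(11, 3) = 30 and P(11, 4) = 58; 35 is not s-gonal.
s = 12: P(12, 3) = 33 and P(12, 4) = 64; 35 is not s-gonal.
Hits: s ∈ {5} → 1.

1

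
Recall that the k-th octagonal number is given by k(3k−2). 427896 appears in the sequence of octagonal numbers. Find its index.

378

Set n(3n−2) = 427896, giving 3n² − 2n − 427896 = 0.
The discriminant is 4 + 12·427896 = 5134756, and √5134756 = 2266.
So n = (2 + 2266) / 6 = 2268/6 = 378.
Check: 378·(3·378 − 2) = 427896. ✓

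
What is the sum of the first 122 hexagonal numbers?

Σ i(2i−1) = 2Σi² − Σi over i = 1..122.
Σi = 7503 and Σi² = 612745.
2·612745 − 1·7503 = 1217987.

1217987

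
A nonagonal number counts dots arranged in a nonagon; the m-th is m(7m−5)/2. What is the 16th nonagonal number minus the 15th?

106

Consecutive nonagonal numbers differ by 7n − 6: here 7·16 − 6 = 106.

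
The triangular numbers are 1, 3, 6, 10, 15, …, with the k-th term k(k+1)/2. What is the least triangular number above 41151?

Solve n(n+1)/2 > 41151 for integer n.
The largest n with value ≤ 41151 is 286 (since 41041 ≤ 41151 < 41328), so the first above is n = 287, value 41328.

41328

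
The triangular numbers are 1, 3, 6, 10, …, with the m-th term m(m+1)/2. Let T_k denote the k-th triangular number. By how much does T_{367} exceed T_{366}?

367

Consecutive triangular numbers differ by n: T_{367} − T_{366} = 367.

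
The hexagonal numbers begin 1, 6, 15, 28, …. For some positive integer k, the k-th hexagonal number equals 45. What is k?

Set n(2n−1) = 45, giving 2n² − n − 45 = 0.
The discriminant is 1 + 8·45 = 361, and √361 = 19.
So n = (1 + 19) / 4 = 20/4 = 5.
Check: 5·(2·5 − 1) = 45. ✓

5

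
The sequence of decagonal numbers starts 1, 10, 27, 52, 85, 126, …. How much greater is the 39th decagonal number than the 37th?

602

39·(4·39 − 3) = 5967 and 37·(4·37 − 3) = 5365.
Difference: 5967 − 5365 = 602.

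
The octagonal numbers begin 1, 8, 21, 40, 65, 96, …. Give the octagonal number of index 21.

1281

21·(3·21 − 2) = 21·61 = 1281.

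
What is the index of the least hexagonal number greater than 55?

Solve n(2n−1) > 55 for integer n.
The largest n with value ≤ 55 is 5 (since 45 ≤ 55 < 66), so the first above is n = 6, value 66.

6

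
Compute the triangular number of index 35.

35·36/2 = 1260/2 = 630.

630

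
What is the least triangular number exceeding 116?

120

Solve n(n+1)/2 > 116 for integer n.
The largest n with value ≤ 116 is 14 (since 105 ≤ 116 < 120), so the first above is n = 15, value 120.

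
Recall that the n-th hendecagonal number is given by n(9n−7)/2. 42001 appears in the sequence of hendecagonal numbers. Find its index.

Set n(9n−7)/2 = 42001, giving 9n² − 7n − 84002 = 0.
The discriminant is 49 + 72·42001 = 3024121, and √3024121 = 1739.
So n = (7 + 1739) / 18 = 1746/18 = 97.
Check: 97·(9·97 − 7)/2 = 42001. ✓

97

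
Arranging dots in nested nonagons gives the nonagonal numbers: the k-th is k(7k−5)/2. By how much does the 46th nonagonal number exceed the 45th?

316

Consecutive nonagonal numbers differ by 7n − 6: here 7·46 − 6 = 316.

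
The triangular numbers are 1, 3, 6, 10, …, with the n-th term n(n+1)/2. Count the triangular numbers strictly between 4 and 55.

The n-th triangular number is n(n+1)/2.
Smallest index with value > 4: n = 3 (giving 6).
Largest index with value < 55: n = 9 (giving 45).
Indices 3 through 9: 7 terms.

7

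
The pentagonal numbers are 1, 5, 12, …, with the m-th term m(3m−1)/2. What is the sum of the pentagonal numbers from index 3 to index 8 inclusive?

282

Σ i(3i−1)/2 = (3Σi² − Σi) / 2 over i = 3..8.
Σi = 36 − 3 = 33 and Σi² = 204 − 5 = 199.
(3·199 − 1·33) / 2 = 564/2 = 282.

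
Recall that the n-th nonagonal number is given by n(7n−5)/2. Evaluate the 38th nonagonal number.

The 38th nonagonal number is n(7n−5)/2 with n = 38.
38·(7·38 − 5)/2 = 38·261/2 = 4959.

4959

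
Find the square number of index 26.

676

The 26th square number is n² with n = 26.
26² = 676.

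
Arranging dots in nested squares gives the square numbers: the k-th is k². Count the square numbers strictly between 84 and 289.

The n-th square number is n².
Smallest index with value > 84: n = 10 (giving 100).
Largest index with value < 289: n = 16 (giving 256).
Indices 10 through 16: 7 terms.

7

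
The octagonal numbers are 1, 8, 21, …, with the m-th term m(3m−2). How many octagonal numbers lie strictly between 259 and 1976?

16

The n-th octagonal number is n(3n−2).
Smallest index with value > 259: n = 10 (giving 280).
Largest index with value < 1976: n = 25 (giving 1825).
Indices 10 through 25: 16 terms.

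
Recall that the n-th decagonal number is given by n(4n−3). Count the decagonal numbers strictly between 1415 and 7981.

The n-th decagonal number is n(4n−3).
Smallest index with value > 1415: n = 20 (giving 1540).
Largest index with value < 7981: n = 45 (giving 7965).
Indices 20 through 45: 26 terms.

26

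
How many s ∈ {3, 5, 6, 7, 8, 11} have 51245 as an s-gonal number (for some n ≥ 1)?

s = 3: P(3, 319) = 51040 and P(3, 320) = 51360; 51245 is not s-gonal.
s = 5: P(5, 185) = 51245. ✓
s = 6: P(6, 160) = 51040 and P(6, 161) = 51681; 51245 is not s-gonal.
s = 7: P(7, 143) = 50908 and P(7, 144) = 51624; 51245 is not s-gonal.
s = 8: P(8, 131) = 51221 and P(8, 132) = 52008; 51245 is not s-gonal.
s = 11: P(11, 107) = 51146 and P(11, 108) = 52110; 51245 is not s-gonal.
Hits: s ∈ {5} → 1.

1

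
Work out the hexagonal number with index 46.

4186

The 46th hexagonal number is n(2n−1) with n = 46.
46·(2·46 − 1) = 46·91 = 4186.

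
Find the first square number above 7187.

Solve n² > 7187 for integer n.
The largest n with value ≤ 7187 is 84 (since 7056 ≤ 7187 < 7225), so the first above is n = 85, value 7225.

7225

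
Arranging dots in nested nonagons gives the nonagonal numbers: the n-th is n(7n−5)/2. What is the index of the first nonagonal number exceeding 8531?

Solve n(7n−5)/2 > 8531 for integer n.
The largest n with value ≤ 8531 is 49 (since 8281 ≤ 8531 < 8625), so the first above is n = 50, value 8625.

50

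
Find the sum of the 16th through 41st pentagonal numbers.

Σ i(3i−1)/2 = (3Σi² − Σi) / 2 over i = 16..41.
Σi = 861 − 120 = 741 and Σi² = 23821 − 1240 = 22581.
(3·22581 − 1·741) / 2 = 67002/2 = 33501.

33501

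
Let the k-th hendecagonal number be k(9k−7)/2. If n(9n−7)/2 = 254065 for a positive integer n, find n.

238

Set n(9n−7)/2 = 254065, giving 9n² − 7n − 508130 = 0.
The discriminant is 49 + 72·254065 = 18292729, and √18292729 = 4277.
So n = (7 + 4277) / 18 = 4284/18 = 238.
Check: 238·(9·238 − 7)/2 = 254065. ✓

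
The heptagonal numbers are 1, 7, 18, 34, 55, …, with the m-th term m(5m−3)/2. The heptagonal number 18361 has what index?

Set n(5n−3)/2 = 18361, giving 5n² − 3n − 36722 = 0.
So n = (3 + 857) / 10 = 860/10 = 86.
Check: 86·(5·86 − 3)/2 = 18361. ✓

86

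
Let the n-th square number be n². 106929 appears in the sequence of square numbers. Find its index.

327

We need n² = 106929, so n = √106929 = 327.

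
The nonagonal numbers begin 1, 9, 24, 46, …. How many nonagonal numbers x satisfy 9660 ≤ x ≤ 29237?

The n-th nonagonal number is n(7n−5)/2.
Smallest index with value ≥ 9660: n = 53 (giving 9699).
Largest index with value ≤ 29237: n = 91 (giving 28756).
Indices 53 through 91: 39 terms.

39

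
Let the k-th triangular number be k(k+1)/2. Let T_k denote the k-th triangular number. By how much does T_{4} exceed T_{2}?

4·5/2 = 10 and 2·3/2 = 3.
Difference: 10 − 3 = 7.

7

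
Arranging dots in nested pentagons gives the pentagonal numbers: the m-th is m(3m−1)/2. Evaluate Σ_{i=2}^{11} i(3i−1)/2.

Σ i(3i−1)/2 = (3Σi² − Σi) / 2 over i = 2..11.
Σi = 66 − 1 = 65 and Σi² = 506 − 1 = 505.
(3·505 − 1·65) / 2 = 1450/2 = 725.

725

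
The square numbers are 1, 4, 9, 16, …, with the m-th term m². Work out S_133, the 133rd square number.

17689

The 133rd square number is n² with n = 133.
133² = 17689.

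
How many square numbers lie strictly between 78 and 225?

6

The n-th square number is n².
Smallest index with value > 78: n = 9 (giving 81).
Largest index with value < 225: n = 14 (giving 196).
Indices 9 through 14: 6 terms.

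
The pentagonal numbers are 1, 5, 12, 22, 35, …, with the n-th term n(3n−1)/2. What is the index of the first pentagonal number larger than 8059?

Solve n(3n−1)/2 > 8059 for integer n.
The largest n with value ≤ 8059 is 73 (since 7957 ≤ 8059 < 8177), so the first above is n = 74, value 8177.

74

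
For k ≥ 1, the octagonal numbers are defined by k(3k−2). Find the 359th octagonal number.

385925

The 359th octagonal number is n(3n−2) with n = 359.
359·(3·359 − 2) = 359·1075 = 385925.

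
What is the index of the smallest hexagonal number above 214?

Solve n(2n−1) > 214 for integer n.
The largest n with value ≤ 214 is 10 (since 190 ≤ 214 < 231), so the first above is n = 11, value 231.

11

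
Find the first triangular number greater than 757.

Solve n(n+1)/2 > 757 for integer n.
The largest n with value ≤ 757 is 38 (since 741 ≤ 757 < 780), so the first above is n = 39, value 780.

780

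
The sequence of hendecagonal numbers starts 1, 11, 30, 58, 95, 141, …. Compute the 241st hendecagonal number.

The 241st hendecagonal number is n(9n−7)/2 with n = 241.
241·(9·241 − 7)/2 = 241·2162/2 = 241·1081 = 260521.

260521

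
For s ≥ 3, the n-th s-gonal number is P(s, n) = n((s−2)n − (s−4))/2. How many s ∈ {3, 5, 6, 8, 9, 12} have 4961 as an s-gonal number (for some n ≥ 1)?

1

s = 3: P(3, 99) = 4950 and P(3, 100) = 5050; 4961 is not s-gonal.
s = 5: P(5, 57) = 4845 and P(5, 58) = 5017; 4961 is not s-gonal.
s = 6: P(6, 50) = 4950 and P(6, 51) = 5151; 4961 is not s-gonal.
s = 8: P(8, 41) = 4961. ✓
s = 9: P(9, 38) = 4959 and P(9, 39) = 5226; 4961 is not s-gonal.
s = 12: P(12, 31) = 4681 and P(12, 32) = 4992; 4961 is not s-gonal.
Hits: s ∈ {8} → 1.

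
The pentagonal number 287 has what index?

14

Set n(3n−1)/2 = 287, giving 3n² − n − 574 = 0.
So n = (1 + 83) / 6 = 84/6 = 14.
Check: 14·(3·14 − 1)/2 = 287. ✓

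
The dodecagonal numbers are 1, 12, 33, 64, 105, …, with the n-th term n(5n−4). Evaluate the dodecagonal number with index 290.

The 290th dodecagonal number is n(5n−4) with n = 290.
290·(5·290 − 4) = 290·1446 = 419340.

419340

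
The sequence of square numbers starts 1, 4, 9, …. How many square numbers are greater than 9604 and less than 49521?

The n-th square number is n².
Smallest index with value > 9604: n = 99 (giving 9801).
Largest index with value < 49521: n = 222 (giving 49284).
Indices 99 through 222: 124 terms.

124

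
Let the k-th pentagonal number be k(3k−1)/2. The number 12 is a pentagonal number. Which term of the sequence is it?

Set n(3n−1)/2 = 12, giving 3n² − n − 24 = 0.
So n = (1 + 17) / 6 = 18/6 = 3.
Check: 3·(3·3 − 1)/2 = 12. ✓

3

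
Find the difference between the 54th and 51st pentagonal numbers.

471

54·(3·54 − 1)/2 = 4347 and 51·(3·51 − 1)/2 = 3876.
Difference: 4347 − 3876 = 471.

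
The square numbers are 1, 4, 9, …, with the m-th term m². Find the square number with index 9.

The 9th square number is n² with n = 9.
9² = 81.

81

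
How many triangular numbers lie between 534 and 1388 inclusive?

20

The n-th triangular number is n(n+1)/2.
Smallest index with value ≥ 534: n = 33 (giving 561).
Largest index with value ≤ 1388: n = 52 (giving 1378).
Indices 33 through 52: 20 terms.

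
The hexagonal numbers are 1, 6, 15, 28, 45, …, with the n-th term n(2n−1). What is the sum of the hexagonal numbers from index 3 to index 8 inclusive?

Σ i(2i−1) = 2Σi² − Σi over i = 3..8.
Σi = 36 − 3 = 33 and Σi² = 204 − 5 = 199.
2·199 − 1·33 = 365.

365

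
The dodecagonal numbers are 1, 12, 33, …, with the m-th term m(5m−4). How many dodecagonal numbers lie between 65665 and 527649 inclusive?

211

The n-th dodecagonal number is n(5n−4).
Smallest index with value ≥ 65665: n = 115 (giving 65665).
Largest index with value ≤ 527649: n = 325 (giving 526825).
Indices 115 through 325: 211 terms.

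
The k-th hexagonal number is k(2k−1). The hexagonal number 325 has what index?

Set n(2n−1) = 325, giving 2n² − n − 325 = 0.
So n = (1 + 51) / 4 = 52/4 = 13.

13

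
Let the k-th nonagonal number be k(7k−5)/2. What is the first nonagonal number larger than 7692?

7944

Solve n(7n−5)/2 > 7692 for integer n.
The largest n with value ≤ 7692 is 47 (since 7614 ≤ 7692 < 7944), so the first above is n = 48, value 7944.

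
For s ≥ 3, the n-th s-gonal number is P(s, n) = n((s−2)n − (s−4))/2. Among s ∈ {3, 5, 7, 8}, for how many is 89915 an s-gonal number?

s = 3: P(3, 423) = 89676 and P(3, 424) = 90100; 89915 is not s-gonal.
s = 5: P(5, 245) = 89915. ✓
s = 7: P(7, 189) = 89019 and P(7, 190) = 89965; 89915 is not s-gonal.
s = 8: P(8, 173) = 89441 and P(8, 174) = 90480; 89915 is not s-gonal.
Hits: s ∈ {5} → 1.

1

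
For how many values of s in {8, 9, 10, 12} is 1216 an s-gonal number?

2

s = 8: P(8, 20) = 1160 and P(8, 21) = 1281; 1216 is not s-gonal.
s = 9: P(9, 19) = 1216. ✓
s = 10: P(10, 17) = 1105 and P(10, 18) = 1242; 1216 is not s-gonal.
s = 12: P(12, 16) = 1216. ✓
Hits: s ∈ {9, 12} → 2.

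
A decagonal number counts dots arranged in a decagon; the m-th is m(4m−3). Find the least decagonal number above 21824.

Solve n(4n−3) > 21824 for integer n.
The largest n with value ≤ 21824 is 74 (since 21682 ≤ 21824 < 22275), so the first above is n = 75, value 22275.

22275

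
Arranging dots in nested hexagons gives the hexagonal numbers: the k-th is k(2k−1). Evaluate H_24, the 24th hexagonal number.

1128

The 24th hexagonal number is n(2n−1) with n = 24.
24·(2·24 − 1) = 24·47 = 1128.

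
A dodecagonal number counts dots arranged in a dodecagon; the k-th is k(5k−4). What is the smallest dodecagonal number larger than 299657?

Solve n(5n−4) > 299657 for integer n.
The largest n with value ≤ 299657 is 245 (since 299145 ≤ 299657 < 301596), so the first above is n = 246, value 301596.

301596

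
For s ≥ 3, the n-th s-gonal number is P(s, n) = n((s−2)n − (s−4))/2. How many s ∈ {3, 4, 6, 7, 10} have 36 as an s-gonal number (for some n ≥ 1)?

s = 3: P(3, 8) = 36. ✓
s = 4: P(4, 6) = 36. ✓
s = 6: P(6, 4) = 28 and P(6, 5) = 45; 36 is not s-gonal.
s = 7: P(7, 4) = 34 and P(7, 5) = 55; 36 is not s-gonal.
s = 10: P(10, 3) = 27 and P(10, 4) = 52; 36 is not s-gonal.
Hits: s ∈ {3, 4} → 2.

2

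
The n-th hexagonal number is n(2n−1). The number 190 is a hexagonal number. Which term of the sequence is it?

10

Set n(2n−1) = 190, giving 2n² − n − 190 = 0.
So n = (1 + 39) / 4 = 40/4 = 10.
Check: 10·(2·10 − 1) = 190. ✓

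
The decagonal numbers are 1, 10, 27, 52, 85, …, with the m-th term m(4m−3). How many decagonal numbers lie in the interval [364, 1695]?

11

The n-th decagonal number is n(4n−3).
Smallest index with value ≥ 364: n = 10 (giving 370).
Largest index with value ≤ 1695: n = 20 (giving 1540).
Indices 10 through 20: 11 terms.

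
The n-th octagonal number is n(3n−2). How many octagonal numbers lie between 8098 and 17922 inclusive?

The n-th octagonal number is n(3n−2).
Smallest index with value ≥ 8098: n = 53 (giving 8321).
Largest index with value ≤ 17922: n = 77 (giving 17633).
Indices 53 through 77: 25 terms.

25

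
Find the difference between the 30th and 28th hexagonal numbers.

230

30·(2·30 − 1) = 1770 and 28·(2·28 − 1) = 1540.
Difference: 1770 − 1540 = 230.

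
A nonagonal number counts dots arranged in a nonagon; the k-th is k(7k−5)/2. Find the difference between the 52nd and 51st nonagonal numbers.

Consecutive nonagonal numbers differ by 7n − 6: here 7·52 − 6 = 358.

358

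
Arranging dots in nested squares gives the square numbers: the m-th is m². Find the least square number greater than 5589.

5625

Solve n² > 5589 for integer n.
The largest n with value ≤ 5589 is 74 (since 5476 ≤ 5589 < 5625), so the first above is n = 75, value 5625.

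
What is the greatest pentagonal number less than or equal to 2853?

Solve n(3n−1)/2 ≤ 2853 for integer n.
n = 43 gives 2752 ≤ 2853, while n = 44 gives 2882 > 2853; so the answer is 2752.

2752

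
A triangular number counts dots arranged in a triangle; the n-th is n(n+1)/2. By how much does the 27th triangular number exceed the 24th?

27·28/2 = 378 and 24·25/2 = 300.
Difference: 378 − 300 = 78.

78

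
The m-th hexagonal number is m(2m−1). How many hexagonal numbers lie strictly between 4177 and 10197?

The n-th hexagonal number is n(2n−1).
Smallest index with value > 4177: n = 46 (giving 4186).
Largest index with value < 10197: n = 71 (giving 10011).
Indices 46 through 71: 26 terms.

26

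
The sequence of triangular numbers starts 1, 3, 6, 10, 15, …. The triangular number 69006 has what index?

371

Set n(n+1)/2 = 69006, giving n² + n − 138012 = 0.
So n = (-1 + 743) / 2 = 742/2 = 371.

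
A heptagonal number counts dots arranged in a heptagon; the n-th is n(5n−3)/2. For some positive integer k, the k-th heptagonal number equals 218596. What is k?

296

Set n(5n−3)/2 = 218596, giving 5n² − 3n − 437192 = 0.
The discriminant is 9 + 40·218596 = 8743849, and √8743849 = 2957.
So n = (3 + 2957) / 10 = 2960/10 = 296.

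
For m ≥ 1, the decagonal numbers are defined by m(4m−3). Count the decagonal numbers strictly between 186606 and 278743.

The n-th decagonal number is n(4n−3).
Smallest index with value > 186606: n = 217 (giving 187705).
Largest index with value < 278743: n = 264 (giving 277992).
Indices 217 through 264: 48 terms.

48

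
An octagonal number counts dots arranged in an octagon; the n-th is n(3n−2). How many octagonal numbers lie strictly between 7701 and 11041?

The n-th octagonal number is n(3n−2).
Smallest index with value > 7701: n = 52 (giving 8008).
Largest index with value < 11041: n = 60 (giving 10680).
Indices 52 through 60: 9 terms.

9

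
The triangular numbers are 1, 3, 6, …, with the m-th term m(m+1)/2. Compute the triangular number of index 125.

The 125th triangular number is n(n+1)/2 with n = 125.
125·126/2 = 15750/2 = 7875.

7875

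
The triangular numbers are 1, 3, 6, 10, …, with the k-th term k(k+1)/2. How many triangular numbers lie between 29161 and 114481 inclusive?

The n-th triangular number is n(n+1)/2.
Smallest index with value ≥ 29161: n = 241 (giving 29161).
Largest index with value ≤ 114481: n = 478 (giving 114481).
Indices 241 through 478: 238 terms.

238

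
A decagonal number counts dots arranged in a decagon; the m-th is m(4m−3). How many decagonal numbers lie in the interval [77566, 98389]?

The n-th decagonal number is n(4n−3).
Smallest index with value ≥ 77566: n = 140 (giving 77980).
Largest index with value ≤ 98389: n = 157 (giving 98125).
Indices 140 through 157: 18 terms.

18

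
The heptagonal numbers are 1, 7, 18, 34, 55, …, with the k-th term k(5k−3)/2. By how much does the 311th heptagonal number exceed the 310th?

Consecutive heptagonal numbers differ by 5n − 4: here 5·311 − 4 = 1551.

1551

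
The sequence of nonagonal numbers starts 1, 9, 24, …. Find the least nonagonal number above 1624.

1639

Solve n(7n−5)/2 > 1624 for integer n.
The largest n with value ≤ 1624 is 21 (since 1491 ≤ 1624 < 1639), so the first above is n = 22, value 1639.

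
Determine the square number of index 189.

189² = 35721.

35721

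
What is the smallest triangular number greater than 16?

Solve n(n+1)/2 > 16 for integer n.
The largest n with value ≤ 16 is 5 (since 15 ≤ 16 < 21), so the first above is n = 6, value 21.

21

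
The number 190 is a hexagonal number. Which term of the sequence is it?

Set n(2n−1) = 190, giving 2n² − n − 190 = 0.
So n = (1 + 39) / 4 = 40/4 = 10.

10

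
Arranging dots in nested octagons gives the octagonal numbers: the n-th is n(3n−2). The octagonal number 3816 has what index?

36

Set n(3n−2) = 3816, giving 3n² − 2n − 3816 = 0.
The discriminant is 4 + 12·3816 = 45796, and √45796 = 214.
So n = (2 + 214) / 6 = 216/6 = 36.
Check: 36·(3·36 − 2) = 3816. ✓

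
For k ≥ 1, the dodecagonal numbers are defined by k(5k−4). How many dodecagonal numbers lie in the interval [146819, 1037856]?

The n-th dodecagonal number is n(5n−4).
Smallest index with value ≥ 146819: n = 172 (giving 147232).
Largest index with value ≤ 1037856: n = 456 (giving 1037856).
Indices 172 through 456: 285 terms.

285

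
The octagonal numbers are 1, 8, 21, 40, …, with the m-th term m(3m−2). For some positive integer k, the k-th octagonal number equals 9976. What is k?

Set n(3n−2) = 9976, giving 3n² − 2n − 9976 = 0.
The discriminant is 4 + 12·9976 = 119716, and √119716 = 346.
So n = (2 + 346) / 6 = 348/6 = 58.
Check: 58·(3·58 − 2) = 9976. ✓

58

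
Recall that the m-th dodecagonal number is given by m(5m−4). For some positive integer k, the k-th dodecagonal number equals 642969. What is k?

359

Set n(5n−4) = 642969, giving 5n² − 4n − 642969 = 0.
The discriminant is 16 + 20·642969 = 12859396, and √12859396 = 3586.
So n = (4 + 3586) / 10 = 3590/10 = 359.
Check: 359·(5·359 − 4) = 642969. ✓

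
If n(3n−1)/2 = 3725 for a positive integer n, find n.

Set n(3n−1)/2 = 3725, giving 3n² − n − 7450 = 0.
The discriminant is 1 + 24·3725 = 89401, and √89401 = 299.
So n = (1 + 299) / 6 = 300/6 = 50.

50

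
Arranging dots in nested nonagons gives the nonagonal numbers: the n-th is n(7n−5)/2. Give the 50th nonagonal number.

8625

50·(7·50 − 5)/2 = 50·345/2 = 8625.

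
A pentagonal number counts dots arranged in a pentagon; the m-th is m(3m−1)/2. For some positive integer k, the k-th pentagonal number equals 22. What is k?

4

Set n(3n−1)/2 = 22, giving 3n² − n − 44 = 0.
So n = (1 + 23) / 6 = 24/6 = 4.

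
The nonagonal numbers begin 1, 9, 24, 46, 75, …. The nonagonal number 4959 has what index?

Set n(7n−5)/2 = 4959, giving 7n² − 5n − 9918 = 0.
The discriminant is 25 + 56·4959 = 277729, and √277729 = 527.
So n = (5 + 527) / 14 = 532/14 = 38.

38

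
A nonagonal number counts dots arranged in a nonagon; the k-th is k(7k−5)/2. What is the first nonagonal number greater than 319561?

320574

Solve n(7n−5)/2 > 319561 for integer n.
The largest n with value ≤ 319561 is 302 (since 318459 ≤ 319561 < 320574), so the first above is n = 303, value 320574.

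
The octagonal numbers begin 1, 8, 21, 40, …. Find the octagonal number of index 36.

36·(3·36 − 2) = 36·106 = 3816.

3816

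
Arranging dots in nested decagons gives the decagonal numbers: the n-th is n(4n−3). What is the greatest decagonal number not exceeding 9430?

9072

Solve n(4n−3) ≤ 9430 for integer n.
n = 48 gives 9072 ≤ 9430, while n = 49 gives 9457 > 9430; so the answer is 9072.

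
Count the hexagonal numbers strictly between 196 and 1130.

The n-th hexagonal number is n(2n−1).
Smallest index with value > 196: n = 11 (giving 231).
Largest index with value < 1130: n = 24 (giving 1128).
Indices 11 through 24: 14 terms.

14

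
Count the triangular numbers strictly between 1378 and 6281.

The n-th triangular number is n(n+1)/2.
Smallest index with value > 1378: n = 53 (giving 1431).
Largest index with value < 6281: n = 111 (giving 6216).
Indices 53 through 111: 59 terms.

59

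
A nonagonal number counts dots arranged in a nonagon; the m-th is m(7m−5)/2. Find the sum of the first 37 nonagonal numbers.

Σ i(7i−5)/2 = (7Σi² − 5Σi) / 2 over i = 1..37.
Σi = 703 and Σi² = 17575.
(7·17575 − 5·703) / 2 = 119510/2 = 59755.

59755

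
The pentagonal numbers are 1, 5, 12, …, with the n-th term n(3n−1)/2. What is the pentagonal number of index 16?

376

The 16th pentagonal number is n(3n−1)/2 with n = 16.
16·(3·16 − 1)/2 = 16·47/2 = 376.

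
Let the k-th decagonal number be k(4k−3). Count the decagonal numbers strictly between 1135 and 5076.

18

The n-th decagonal number is n(4n−3).
Smallest index with value > 1135: n = 18 (giving 1242).
Largest index with value < 5076: n = 35 (giving 4795).
Indices 18 through 35: 18 terms.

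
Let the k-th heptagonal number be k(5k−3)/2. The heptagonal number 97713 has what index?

Set n(5n−3)/2 = 97713, giving 5n² − 3n − 195426 = 0.
The discriminant is 9 + 40·97713 = 3908529, and √3908529 = 1977.
So n = (3 + 1977) / 10 = 1980/10 = 198.
Check: 198·(5·198 − 3)/2 = 97713. ✓

198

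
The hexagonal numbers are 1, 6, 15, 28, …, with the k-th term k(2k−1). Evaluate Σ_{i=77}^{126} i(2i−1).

1045975

Σ i(2i−1) = 2Σi² − Σi over i = 77..126.
Σi = 8001 − 2926 = 5075 and Σi² = 674751 − 149226 = 525525.
2·525525 − 1·5075 = 1045975.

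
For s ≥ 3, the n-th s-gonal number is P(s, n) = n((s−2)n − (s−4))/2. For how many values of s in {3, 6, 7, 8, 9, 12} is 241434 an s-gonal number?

1

s = 3: P(3, 694) = 241165 and P(3, 695) = 241860; 241434 is not s-gonal.
s = 6: P(6, 347) = 240471 and P(6, 348) = 241860; 241434 is not s-gonal.
s = 7: P(7, 311) = 241336 and P(7, 312) = 242892; 241434 is not s-gonal.
s = 8: P(8, 284) = 241400 and P(8, 285) = 243105; 241434 is not s-gonal.
s = 9: P(9, 263) = 241434. ✓
s = 12: P(12, 220) = 241120 and P(12, 221) = 243321; 241434 is not s-gonal.
Hits: s ∈ {9} → 1.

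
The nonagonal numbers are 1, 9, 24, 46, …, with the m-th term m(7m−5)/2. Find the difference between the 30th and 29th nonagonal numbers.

204

Consecutive nonagonal numbers differ by 7n − 6: here 7·30 − 6 = 204.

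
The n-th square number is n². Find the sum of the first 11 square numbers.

Σ_{i=1}^{11} i² = 11·12·23/6 = 506.

506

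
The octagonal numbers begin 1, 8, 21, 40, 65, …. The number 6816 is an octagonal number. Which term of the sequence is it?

48

Set n(3n−2) = 6816, giving 3n² − 2n − 6816 = 0.
So n = (2 + 286) / 6 = 288/6 = 48.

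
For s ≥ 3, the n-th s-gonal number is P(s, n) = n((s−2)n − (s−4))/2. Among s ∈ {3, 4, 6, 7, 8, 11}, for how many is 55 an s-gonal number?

2

s = 3: P(3, 10) = 55. ✓
s = 4: P(4, 7) = 49 and P(4, 8) = 64; 55 is not s-gonal.
s = 6: P(6, 5) = 45 and P(6, 6) = 66; 55 is not s-gonal.
s = 7: P(7, 5) = 55. ✓
s = 8: P(8, 4) = 40 and P(8, 5) = 65; 55 is not s-gonal.
s = 11: P(11, 3) = 30 and P(11, 4) = 58; 55 is not s-gonal.
Hits: s ∈ {3, 7} → 2.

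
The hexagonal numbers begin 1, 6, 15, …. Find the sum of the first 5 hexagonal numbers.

95

Σ i(2i−1) = 2Σi² − Σi over i = 1..5.
Σi = 15 and Σi² = 55.
2·55 − 1·15 = 95.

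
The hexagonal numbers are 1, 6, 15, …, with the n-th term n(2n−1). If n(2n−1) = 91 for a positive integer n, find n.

7

Set n(2n−1) = 91, giving 2n² − n − 91 = 0.
So n = (1 + 27) / 4 = 28/4 = 7.
Check: 7·(2·7 − 1) = 91. ✓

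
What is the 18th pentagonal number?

477

The 18th pentagonal number is n(3n−1)/2 with n = 18.
18·(3·18 − 1)/2 = 18·53/2 = 477.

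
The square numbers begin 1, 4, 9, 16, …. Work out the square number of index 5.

The 5th square number is n² with n = 5.
5² = 25.

25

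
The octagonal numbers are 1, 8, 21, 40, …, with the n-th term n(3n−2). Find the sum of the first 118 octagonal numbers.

Σ i(3i−2) = 3Σi² − 2Σi over i = 1..118.
Σi = 7021 and Σi² = 554659.
3·554659 − 2·7021 = 1649935.

1649935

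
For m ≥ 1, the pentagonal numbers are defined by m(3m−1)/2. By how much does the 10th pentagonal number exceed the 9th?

Consecutive pentagonal numbers differ by 3n − 2: here 3·10 − 2 = 28.

28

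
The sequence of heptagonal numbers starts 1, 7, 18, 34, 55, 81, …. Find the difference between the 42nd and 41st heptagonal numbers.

206

Consecutive heptagonal numbers differ by 5n − 4: here 5·42 − 4 = 206.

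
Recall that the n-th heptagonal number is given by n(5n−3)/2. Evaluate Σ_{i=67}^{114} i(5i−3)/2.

Σ i(5i−3)/2 = (5Σi² − 3Σi) / 2 over i = 67..114.
Σi = 6555 − 2211 = 4344 and Σi² = 500365 − 98021 = 402344.
(5·402344 − 3·4344) / 2 = 1998688/2 = 999344.

999344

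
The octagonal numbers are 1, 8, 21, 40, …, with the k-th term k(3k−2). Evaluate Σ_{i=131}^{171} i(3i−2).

2809361

Σ i(3i−2) = 3Σi² − 2Σi over i = 131..171.
Σi = 14706 − 8515 = 6191 and Σi² = 1681386 − 740805 = 940581.
3·940581 − 2·6191 = 2809361.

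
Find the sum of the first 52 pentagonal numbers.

Σ i(3i−1)/2 = (3Σi² − Σi) / 2 over i = 1..52.
Σi = 1378 and Σi² = 48230.
(3·48230 − 1·1378) / 2 = 143312/2 = 71656.

71656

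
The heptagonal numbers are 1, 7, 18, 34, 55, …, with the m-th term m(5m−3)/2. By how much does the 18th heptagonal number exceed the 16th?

167

18·(5·18 − 3)/2 = 783 and 16·(5·16 − 3)/2 = 616.
Difference: 783 − 616 = 167.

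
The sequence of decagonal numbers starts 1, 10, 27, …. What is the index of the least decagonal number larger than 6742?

42

Solve n(4n−3) > 6742 for integer n.
The largest n with value ≤ 6742 is 41 (since 6601 ≤ 6742 < 6930), so the first above is n = 42, value 6930.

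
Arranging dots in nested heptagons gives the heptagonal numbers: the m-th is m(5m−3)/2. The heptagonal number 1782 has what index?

Set n(5n−3)/2 = 1782, giving 5n² − 3n − 3564 = 0.
So n = (3 + 267) / 10 = 270/10 = 27.

27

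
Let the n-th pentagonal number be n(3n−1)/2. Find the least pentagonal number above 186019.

Solve n(3n−1)/2 > 186019 for integer n.
The largest n with value ≤ 186019 is 352 (since 185680 ≤ 186019 < 186737), so the first above is n = 353, value 186737.

186737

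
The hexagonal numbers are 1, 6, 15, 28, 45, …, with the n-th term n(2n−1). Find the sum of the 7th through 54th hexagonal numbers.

Σ i(2i−1) = 2Σi² − Σi over i = 7..54.
Σi = 1485 − 21 = 1464 and Σi² = 53955 − 91 = 53864.
2·53864 − 1·1464 = 106264.

106264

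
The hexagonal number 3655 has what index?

Set n(2n−1) = 3655, giving 2n² − n − 3655 = 0.
The discriminant is 1 + 8·3655 = 29241, and √29241 = 171.
So n = (1 + 171) / 4 = 172/4 = 43.
Check: 43·(2·43 − 1) = 3655. ✓

43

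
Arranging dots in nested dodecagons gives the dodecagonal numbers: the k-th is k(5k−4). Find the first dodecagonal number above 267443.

268192

Solve n(5n−4) > 267443 for integer n.
The largest n with value ≤ 267443 is 231 (since 265881 ≤ 267443 < 268192), so the first above is n = 232, value 268192.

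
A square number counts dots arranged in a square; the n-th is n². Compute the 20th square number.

400

The 20th square number is n² with n = 20.
20² = 400.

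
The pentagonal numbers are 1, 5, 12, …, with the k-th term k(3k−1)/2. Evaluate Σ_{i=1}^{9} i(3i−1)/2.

405

Σ i(3i−1)/2 = (3Σi² − Σi) / 2 over i = 1..9.
Σi = 45 and Σi² = 285.
(3·285 − 1·45) / 2 = 810/2 = 405.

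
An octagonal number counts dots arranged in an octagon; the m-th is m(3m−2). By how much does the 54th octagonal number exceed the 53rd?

Consecutive octagonal numbers differ by 6n − 5: here 6·54 − 5 = 319.

319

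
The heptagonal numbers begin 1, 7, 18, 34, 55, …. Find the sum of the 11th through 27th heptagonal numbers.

Σ i(5i−3)/2 = (5Σi² − 3Σi) / 2 over i = 11..27.
Σi = 378 − 55 = 323 and Σi² = 6930 − 385 = 6545.
(5·6545 − 3·323) / 2 = 31756/2 = 15878.

15878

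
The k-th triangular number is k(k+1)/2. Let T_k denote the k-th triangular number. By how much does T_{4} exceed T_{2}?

4·5/2 = 10 and 2·3/2 = 3.
Difference: 10 − 3 = 7.

7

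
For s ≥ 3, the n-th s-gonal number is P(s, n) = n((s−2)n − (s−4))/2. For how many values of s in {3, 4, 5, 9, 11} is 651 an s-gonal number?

s = 3: P(3, 35) = 630 and P(3, 36) = 666; 651 is not s-gonal.
s = 4: P(4, 25) = 625 and P(4, 26) = 676; 651 is not s-gonal.
s = 5: P(5, 21) = 651. ✓
s = 9: P(9, 14) = 651. ✓
s = 11: P(11, 12) = 606 and P(11, 13) = 715; 651 is not s-gonal.
Hits: s ∈ {5, 9} → 2.

2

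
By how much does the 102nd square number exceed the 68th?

5780

102² = 10404 and 68² = 4624.
Difference: 10404 − 4624 = 5780.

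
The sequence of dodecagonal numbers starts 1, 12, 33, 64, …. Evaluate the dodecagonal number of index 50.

12300

The 50th dodecagonal number is n(5n−4) with n = 50.
50·(5·50 − 4) = 50·246 = 12300.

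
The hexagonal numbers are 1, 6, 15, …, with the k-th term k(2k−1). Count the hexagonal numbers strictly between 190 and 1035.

The n-th hexagonal number is n(2n−1).
Smallest index with value > 190: n = 11 (giving 231).
Largest index with value < 1035: n = 22 (giving 946).
Indices 11 through 22: 12 terms.

12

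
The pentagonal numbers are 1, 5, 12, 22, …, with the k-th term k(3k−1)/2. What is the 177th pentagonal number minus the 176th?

529

Consecutive pentagonal numbers differ by 3n − 2: here 3·177 − 2 = 529.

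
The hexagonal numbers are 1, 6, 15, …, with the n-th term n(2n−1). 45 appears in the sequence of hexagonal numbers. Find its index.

5

Set n(2n−1) = 45, giving 2n² − n − 45 = 0.
So n = (1 + 19) / 4 = 20/4 = 5.
Check: 5·(2·5 − 1) = 45. ✓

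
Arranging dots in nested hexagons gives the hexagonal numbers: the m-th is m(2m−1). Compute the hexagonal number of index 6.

6·(2·6 − 1) = 6·11 = 66.

66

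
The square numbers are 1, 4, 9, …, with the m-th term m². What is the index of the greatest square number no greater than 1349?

Solve n² ≤ 1349 for integer n.
n = 36 gives 1296 ≤ 1349, while n = 37 gives 1369 > 1349; so the answer is index 36.

36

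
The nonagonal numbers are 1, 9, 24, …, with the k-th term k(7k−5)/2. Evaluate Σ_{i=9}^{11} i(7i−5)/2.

982

Σ i(7i−5)/2 = (7Σi² − 5Σi) / 2 over i = 9..11.
Σi = 66 − 36 = 30 and Σi² = 506 − 204 = 302.
(7·302 − 5·30) / 2 = 1964/2 = 982.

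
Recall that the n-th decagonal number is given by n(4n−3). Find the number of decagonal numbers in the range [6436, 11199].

The n-th decagonal number is n(4n−3).
Smallest index with value ≥ 6436: n = 41 (giving 6601).
Largest index with value ≤ 11199: n = 53 (giving 11077).
Indices 41 through 53: 13 terms.

13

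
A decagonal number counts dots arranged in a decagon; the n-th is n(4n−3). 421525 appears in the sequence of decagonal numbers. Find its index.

Set n(4n−3) = 421525, giving 4n² − 3n − 421525 = 0.
So n = (3 + 2597) / 8 = 2600/8 = 325.

325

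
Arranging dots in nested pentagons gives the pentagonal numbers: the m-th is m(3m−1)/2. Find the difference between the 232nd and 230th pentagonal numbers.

1385

232·(3·232 − 1)/2 = 80620 and 230·(3·230 − 1)/2 = 79235.
Difference: 80620 − 79235 = 1385.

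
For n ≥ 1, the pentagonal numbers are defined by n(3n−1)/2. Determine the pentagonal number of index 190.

The 190th pentagonal number is n(3n−1)/2 with n = 190.
190·(3·190 − 1)/2 = 190·569/2 = 54055.

54055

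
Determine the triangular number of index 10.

The 10th triangular number is n(n+1)/2 with n = 10.
10·11/2 = 110/2 = 55.

55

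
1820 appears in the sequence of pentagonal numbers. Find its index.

Set n(3n−1)/2 = 1820, giving 3n² − n − 3640 = 0.
The discriminant is 1 + 24·1820 = 43681, and √43681 = 209.
So n = (1 + 209) / 6 = 210/6 = 35.
Check: 35·(3·35 − 1)/2 = 1820. ✓

35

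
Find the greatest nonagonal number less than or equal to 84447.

83700

Solve n(7n−5)/2 ≤ 84447 for integer n.
n = 155 gives 83700 ≤ 84447, while n = 156 gives 84786 > 84447; so the answer is 83700.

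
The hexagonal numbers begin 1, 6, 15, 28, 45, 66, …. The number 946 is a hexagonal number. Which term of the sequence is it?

22

Set n(2n−1) = 946, giving 2n² − n − 946 = 0.
The discriminant is 1 + 8·946 = 7569, and √7569 = 87.
So n = (1 + 87) / 4 = 88/4 = 22.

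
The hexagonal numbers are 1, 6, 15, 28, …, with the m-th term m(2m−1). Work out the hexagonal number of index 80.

12720

The 80th hexagonal number is n(2n−1) with n = 80.
80·(2·80 − 1) = 80·159 = 12720.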